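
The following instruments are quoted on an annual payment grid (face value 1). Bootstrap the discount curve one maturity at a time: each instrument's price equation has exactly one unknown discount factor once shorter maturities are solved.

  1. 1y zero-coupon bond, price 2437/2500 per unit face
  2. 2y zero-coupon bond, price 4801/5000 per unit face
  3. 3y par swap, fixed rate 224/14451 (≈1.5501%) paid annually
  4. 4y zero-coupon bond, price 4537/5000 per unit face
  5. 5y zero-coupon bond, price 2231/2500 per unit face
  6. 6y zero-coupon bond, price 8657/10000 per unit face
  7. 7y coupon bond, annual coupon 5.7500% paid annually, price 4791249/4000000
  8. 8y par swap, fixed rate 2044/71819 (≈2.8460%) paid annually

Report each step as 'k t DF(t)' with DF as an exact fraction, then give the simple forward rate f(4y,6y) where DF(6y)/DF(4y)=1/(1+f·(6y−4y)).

1 1 2437/2500
2 2 4801/5000
3 3 597/625
4 4 4537/5000
5 5 2231/2500
6 6 8657/10000
7 7 4153/5000
8 8 1989/2500
f(4y,6y) = ((4537/5000)/(8657/10000) − 1)/(2) = 417/17314 ≈ 2.4085%

step 1 [1y] zero: DF = P = 2437/2500 ≈ 0.974800
step 2 [2y] zero: DF = P = 4801/5000 ≈ 0.960200
step 3 [3y] swap r/1=224/14451: DF=(1 − 224/14451·(0.974800+0.960200))/(1+224/14451) = 597/625 ≈ 0.955200
step 4 [4y] zero: DF = P = 4537/5000 ≈ 0.907400
step 5 [5y] zero: DF = P = 2231/2500 ≈ 0.892400
step 6 [6y] zero: DF = P = 8657/10000 ≈ 0.865700
step 7 [7y] bond c/1=23/400: DF=(4791249/4000000 − 23/400·(0.974800+0.960200+0.955200+0.907400+0.892400+0.865700))/(1+23/400) = 4153/5000 ≈ 0.830600
step 8 [8y] swap r/1=2044/71819: DF=(1 − 2044/71819·(0.974800+0.960200+0.955200+0.907400+0.892400+0.865700+0.830600))/(1+2044/71819) = 1989/2500 ≈ 0.795600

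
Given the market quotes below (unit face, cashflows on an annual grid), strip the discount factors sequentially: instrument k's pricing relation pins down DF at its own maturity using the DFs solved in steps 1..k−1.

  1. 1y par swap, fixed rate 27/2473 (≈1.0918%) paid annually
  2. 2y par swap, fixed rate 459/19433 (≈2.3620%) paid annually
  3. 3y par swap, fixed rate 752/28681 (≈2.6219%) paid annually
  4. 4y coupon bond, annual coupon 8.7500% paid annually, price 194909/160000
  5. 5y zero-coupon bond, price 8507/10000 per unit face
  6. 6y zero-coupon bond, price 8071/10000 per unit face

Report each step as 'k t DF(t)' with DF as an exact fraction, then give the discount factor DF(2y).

1 1 2473/2500
2 2 9541/10000
3 3 578/625
4 4 4447/5000
5 5 8507/10000
6 6 8071/10000
DF(2y) = 9541/10000 ≈ 0.954100

step 1 [1y] swap r/1=27/2473: DF=(1 − 27/2473·(0))/(1+27/2473) = 2473/2500 ≈ 0.989200
step 2 [2y] swap r/1=459/19433: DF=(1 − 459/19433·(0.989200))/(1+459/19433) = 9541/10000 ≈ 0.954100
step 3 [3y] swap r/1=752/28681: DF=(1 − 752/28681·(0.989200+0.954100))/(1+752/28681) = 578/625 ≈ 0.924800
step 4 [4y] bond c/1=7/80: DF=(194909/160000 − 7/80·(0.989200+0.954100+0.924800))/(1+7/80) = 4447/5000 ≈ 0.889400
step 5 [5y] zero: DF = P = 8507/10000 ≈ 0.850700
step 6 [6y] zero: DF = P = 8071/10000 ≈ 0.807100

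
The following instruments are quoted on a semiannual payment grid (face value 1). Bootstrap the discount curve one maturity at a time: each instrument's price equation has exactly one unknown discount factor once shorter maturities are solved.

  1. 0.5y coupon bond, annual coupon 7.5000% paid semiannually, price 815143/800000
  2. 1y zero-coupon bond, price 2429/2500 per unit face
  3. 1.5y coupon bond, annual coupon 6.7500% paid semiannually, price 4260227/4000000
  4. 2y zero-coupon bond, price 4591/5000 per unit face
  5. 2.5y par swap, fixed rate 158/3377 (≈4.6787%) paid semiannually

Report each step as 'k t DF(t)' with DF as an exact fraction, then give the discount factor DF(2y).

step 1 [0.5y] bond c/2=3/80: DF=(815143/800000 − 3/80·(0))/(1+3/80) = 9821/10000 ≈ 0.982100
step 2 [1y] zero: DF = P = 2429/2500 ≈ 0.971600
step 3 [1.5y] bond c/2=27/800: DF=(4260227/4000000 − 27/800·(0.982100+0.971600))/(1+27/800) = 1933/2000 ≈ 0.966500
step 4 [2y] zero: DF = P = 4591/5000 ≈ 0.918200
step 5 [2.5y] swap r/2=79/3377: DF=(1 − 79/3377·(0.982100+0.971600+0.966500+0.918200))/(1+79/3377) = 4447/5000 ≈ 0.889400

1 1/2 9821/10000
2 1 2429/2500
3 3/2 1933/2000
4 2 4591/5000
5 5/2 4447/5000
DF(2y) = 4591/5000 ≈ 0.918200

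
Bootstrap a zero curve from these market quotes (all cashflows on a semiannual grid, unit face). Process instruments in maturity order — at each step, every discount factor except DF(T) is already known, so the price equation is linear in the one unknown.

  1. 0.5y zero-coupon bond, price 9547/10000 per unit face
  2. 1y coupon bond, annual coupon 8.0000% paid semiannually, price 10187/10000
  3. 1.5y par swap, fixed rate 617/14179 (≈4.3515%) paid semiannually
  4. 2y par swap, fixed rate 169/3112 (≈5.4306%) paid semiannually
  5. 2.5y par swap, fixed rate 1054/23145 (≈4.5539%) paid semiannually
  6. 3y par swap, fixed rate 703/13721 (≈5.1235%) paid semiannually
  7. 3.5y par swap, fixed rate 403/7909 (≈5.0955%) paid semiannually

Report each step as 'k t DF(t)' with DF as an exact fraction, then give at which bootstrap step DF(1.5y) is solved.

step 1 [0.5y] zero: DF = P = 9547/10000 ≈ 0.954700
step 2 [1y] bond c/2=1/25: DF=(10187/10000 − 1/25·(0.954700))/(1+1/25) = 2357/2500 ≈ 0.942800
step 3 [1.5y] swap r/2=617/28358: DF=(1 − 617/28358·(0.954700+0.942800))/(1+617/28358) = 9383/10000 ≈ 0.938300
step 4 [2y] swap r/2=169/6224: DF=(1 − 169/6224·(0.954700+0.942800+0.938300))/(1+169/6224) = 4493/5000 ≈ 0.898600
step 5 [2.5y] swap r/2=527/23145: DF=(1 − 527/23145·(0.954700+0.942800+0.938300+0.898600))/(1+527/23145) = 4473/5000 ≈ 0.894600
step 6 [3y] swap r/2=703/27442: DF=(1 − 703/27442·(0.954700+0.942800+0.938300+0.898600+0.894600))/(1+703/27442) = 4297/5000 ≈ 0.859400
step 7 [3.5y] swap r/2=403/15818: DF=(1 − 403/15818·(0.954700+0.942800+0.938300+0.898600+0.894600+0.859400))/(1+403/15818) = 2097/2500 ≈ 0.838800

1 1/2 9547/10000
2 1 2357/2500
3 3/2 9383/10000
4 2 4493/5000
5 5/2 4473/5000
6 3 4297/5000
7 7/2 2097/2500
DF(1.5y) is solved at step 3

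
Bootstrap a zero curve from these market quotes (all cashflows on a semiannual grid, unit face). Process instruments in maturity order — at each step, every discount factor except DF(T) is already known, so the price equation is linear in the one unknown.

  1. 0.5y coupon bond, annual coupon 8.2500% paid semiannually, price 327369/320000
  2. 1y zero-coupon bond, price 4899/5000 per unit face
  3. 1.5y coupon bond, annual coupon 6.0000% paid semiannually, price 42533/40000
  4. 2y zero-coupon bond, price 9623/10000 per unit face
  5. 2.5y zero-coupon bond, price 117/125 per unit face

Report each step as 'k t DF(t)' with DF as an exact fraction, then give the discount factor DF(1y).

1 1/2 393/400
2 1 4899/5000
3 3/2 1219/1250
4 2 9623/10000
5 5/2 117/125
DF(1y) = 4899/5000 ≈ 0.979800

step 1 [0.5y] bond c/2=33/800: DF=(327369/320000 − 33/800·(0))/(1+33/800) = 393/400 ≈ 0.982500
step 2 [1y] zero: DF = P = 4899/5000 ≈ 0.979800
step 3 [1.5y] bond c/2=3/100: DF=(42533/40000 − 3/100·(0.982500+0.979800))/(1+3/100) = 1219/1250 ≈ 0.975200
step 4 [2y] zero: DF = P = 9623/10000 ≈ 0.962300
step 5 [2.5y] zero: DF = P = 117/125 ≈ 0.936000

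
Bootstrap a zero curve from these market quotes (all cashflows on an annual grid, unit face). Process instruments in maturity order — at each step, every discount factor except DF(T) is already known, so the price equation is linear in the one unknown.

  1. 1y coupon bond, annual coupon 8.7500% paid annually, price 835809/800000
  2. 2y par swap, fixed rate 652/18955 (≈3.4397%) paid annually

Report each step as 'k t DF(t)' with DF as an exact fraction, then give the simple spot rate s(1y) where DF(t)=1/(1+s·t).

step 1 [1y] bond c/1=7/80: DF=(835809/800000 − 7/80·(0))/(1+7/80) = 9607/10000 ≈ 0.960700
step 2 [2y] swap r/1=652/18955: DF=(1 − 652/18955·(0.960700))/(1+652/18955) = 2337/2500 ≈ 0.934800

1 1 9607/10000
2 2 2337/2500
s(1y) = (1/(9607/10000) − 1)/(1) = 393/9607 ≈ 4.0908%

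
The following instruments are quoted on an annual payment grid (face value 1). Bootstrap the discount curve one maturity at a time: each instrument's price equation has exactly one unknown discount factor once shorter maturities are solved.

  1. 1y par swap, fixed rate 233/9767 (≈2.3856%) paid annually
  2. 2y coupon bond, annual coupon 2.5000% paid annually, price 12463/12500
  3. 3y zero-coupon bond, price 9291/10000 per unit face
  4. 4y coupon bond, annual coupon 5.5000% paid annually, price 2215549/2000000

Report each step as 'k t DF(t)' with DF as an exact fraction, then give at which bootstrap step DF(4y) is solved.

step 1 [1y] swap r/1=233/9767: DF=(1 − 233/9767·(0))/(1+233/9767) = 9767/10000 ≈ 0.976700
step 2 [2y] bond c/1=1/40: DF=(12463/12500 − 1/40·(0.976700))/(1+1/40) = 9489/10000 ≈ 0.948900
step 3 [3y] zero: DF = P = 9291/10000 ≈ 0.929100
step 4 [4y] bond c/1=11/200: DF=(2215549/2000000 − 11/200·(0.976700+0.948900+0.929100))/(1+11/200) = 2253/2500 ≈ 0.901200

1 1 9767/10000
2 2 9489/10000
3 3 9291/10000
4 4 2253/2500
DF(4y) is solved at step 4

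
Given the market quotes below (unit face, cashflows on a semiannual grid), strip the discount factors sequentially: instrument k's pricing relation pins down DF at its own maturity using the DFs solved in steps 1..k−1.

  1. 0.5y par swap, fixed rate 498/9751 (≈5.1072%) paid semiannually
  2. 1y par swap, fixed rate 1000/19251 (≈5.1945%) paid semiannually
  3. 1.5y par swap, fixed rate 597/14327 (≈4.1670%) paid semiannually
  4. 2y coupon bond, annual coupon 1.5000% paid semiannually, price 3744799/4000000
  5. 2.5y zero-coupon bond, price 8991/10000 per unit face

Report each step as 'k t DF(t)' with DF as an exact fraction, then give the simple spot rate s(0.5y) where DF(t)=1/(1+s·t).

1 1/2 9751/10000
2 1 19/20
3 3/2 9403/10000
4 2 9079/10000
5 5/2 8991/10000
s(0.5y) = (1/(9751/10000) − 1)/(1/2) = 498/9751 ≈ 5.1072%

step 1 [0.5y] swap r/2=249/9751: DF=(1 − 249/9751·(0))/(1+249/9751) = 9751/10000 ≈ 0.975100
step 2 [1y] swap r/2=500/19251: DF=(1 − 500/19251·(0.975100))/(1+500/19251) = 19/20 ≈ 0.950000
step 3 [1.5y] swap r/2=597/28654: DF=(1 − 597/28654·(0.975100+0.950000))/(1+597/28654) = 9403/10000 ≈ 0.940300
step 4 [2y] bond c/2=3/400: DF=(3744799/4000000 − 3/400·(0.975100+0.950000+0.940300))/(1+3/400) = 9079/10000 ≈ 0.907900
step 5 [2.5y] zero: DF = P = 8991/10000 ≈ 0.899100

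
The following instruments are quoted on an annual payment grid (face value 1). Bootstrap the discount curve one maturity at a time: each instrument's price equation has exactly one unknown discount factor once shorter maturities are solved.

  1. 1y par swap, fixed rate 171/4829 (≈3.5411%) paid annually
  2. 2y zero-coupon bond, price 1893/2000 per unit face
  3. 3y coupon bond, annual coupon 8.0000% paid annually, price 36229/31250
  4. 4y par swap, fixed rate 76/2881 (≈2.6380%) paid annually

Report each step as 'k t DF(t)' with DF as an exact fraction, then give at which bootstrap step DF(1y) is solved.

1 1 4829/5000
2 2 1893/2000
3 3 4659/5000
4 4 2253/2500
DF(1y) is solved at step 1

step 1 [1y] swap r/1=171/4829: DF=(1 − 171/4829·(0))/(1+171/4829) = 4829/5000 ≈ 0.965800
step 2 [2y] zero: DF = P = 1893/2000 ≈ 0.946500
step 3 [3y] bond c/1=2/25: DF=(36229/31250 − 2/25·(0.965800+0.946500))/(1+2/25) = 4659/5000 ≈ 0.931800
step 4 [4y] swap r/1=76/2881: DF=(1 − 76/2881·(0.965800+0.946500+0.931800))/(1+76/2881) = 2253/2500 ≈ 0.901200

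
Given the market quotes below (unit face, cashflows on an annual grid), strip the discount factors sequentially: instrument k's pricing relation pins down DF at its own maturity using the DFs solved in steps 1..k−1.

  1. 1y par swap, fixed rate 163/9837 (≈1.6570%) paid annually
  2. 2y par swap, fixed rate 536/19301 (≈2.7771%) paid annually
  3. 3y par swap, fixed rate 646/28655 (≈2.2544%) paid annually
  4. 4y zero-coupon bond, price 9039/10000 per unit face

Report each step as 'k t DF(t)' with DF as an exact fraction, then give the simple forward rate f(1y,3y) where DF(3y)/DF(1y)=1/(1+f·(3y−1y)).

1 1 9837/10000
2 2 1183/1250
3 3 4677/5000
4 4 9039/10000
f(1y,3y) = ((9837/10000)/(4677/5000) − 1)/(2) = 161/6236 ≈ 2.5818%

step 1 [1y] swap r/1=163/9837: DF=(1 − 163/9837·(0))/(1+163/9837) = 9837/10000 ≈ 0.983700
step 2 [2y] swap r/1=536/19301: DF=(1 − 536/19301·(0.983700))/(1+536/19301) = 1183/1250 ≈ 0.946400
step 3 [3y] swap r/1=646/28655: DF=(1 − 646/28655·(0.983700+0.946400))/(1+646/28655) = 4677/5000 ≈ 0.935400
step 4 [4y] zero: DF = P = 9039/10000 ≈ 0.903900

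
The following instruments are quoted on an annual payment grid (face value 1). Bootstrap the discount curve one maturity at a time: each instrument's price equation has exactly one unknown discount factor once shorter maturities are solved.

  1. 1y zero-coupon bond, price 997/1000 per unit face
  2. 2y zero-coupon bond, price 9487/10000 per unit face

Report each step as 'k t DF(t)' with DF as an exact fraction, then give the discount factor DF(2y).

1 1 997/1000
2 2 9487/10000
DF(2y) = 9487/10000 ≈ 0.948700

step 1 [1y] zero: DF = P = 997/1000 ≈ 0.997000
step 2 [2y] zero: DF = P = 9487/10000 ≈ 0.948700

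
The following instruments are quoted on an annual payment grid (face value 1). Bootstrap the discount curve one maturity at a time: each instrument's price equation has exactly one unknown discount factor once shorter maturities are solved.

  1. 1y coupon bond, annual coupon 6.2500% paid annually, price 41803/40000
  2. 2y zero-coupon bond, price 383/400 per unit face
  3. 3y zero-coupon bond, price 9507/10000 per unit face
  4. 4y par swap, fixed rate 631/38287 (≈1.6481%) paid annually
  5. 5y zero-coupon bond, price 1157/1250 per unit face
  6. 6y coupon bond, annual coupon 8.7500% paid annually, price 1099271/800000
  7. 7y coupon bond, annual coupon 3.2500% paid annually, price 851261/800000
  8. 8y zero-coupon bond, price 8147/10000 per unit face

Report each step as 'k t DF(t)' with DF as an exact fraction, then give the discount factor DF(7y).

1 1 2459/2500
2 2 383/400
3 3 9507/10000
4 4 9369/10000
5 5 1157/1250
6 6 881/1000
7 7 2133/2500
8 8 8147/10000
DF(7y) = 2133/2500 ≈ 0.853200

step 1 [1y] bond c/1=1/16: DF=(41803/40000 − 1/16·(0))/(1+1/16) = 2459/2500 ≈ 0.983600
step 2 [2y] zero: DF = P = 383/400 ≈ 0.957500
step 3 [3y] zero: DF = P = 9507/10000 ≈ 0.950700
step 4 [4y] swap r/1=631/38287: DF=(1 − 631/38287·(0.983600+0.957500+0.950700))/(1+631/38287) = 9369/10000 ≈ 0.936900
step 5 [5y] zero: DF = P = 1157/1250 ≈ 0.925600
step 6 [6y] bond c/1=7/80: DF=(1099271/800000 − 7/80·(0.983600+0.957500+0.950700+0.936900+0.925600))/(1+7/80) = 881/1000 ≈ 0.881000
step 7 [7y] bond c/1=13/400: DF=(851261/800000 − 13/400·(0.983600+0.957500+0.950700+0.936900+0.925600+0.881000))/(1+13/400) = 2133/2500 ≈ 0.853200
step 8 [8y] zero: DF = P = 8147/10000 ≈ 0.814700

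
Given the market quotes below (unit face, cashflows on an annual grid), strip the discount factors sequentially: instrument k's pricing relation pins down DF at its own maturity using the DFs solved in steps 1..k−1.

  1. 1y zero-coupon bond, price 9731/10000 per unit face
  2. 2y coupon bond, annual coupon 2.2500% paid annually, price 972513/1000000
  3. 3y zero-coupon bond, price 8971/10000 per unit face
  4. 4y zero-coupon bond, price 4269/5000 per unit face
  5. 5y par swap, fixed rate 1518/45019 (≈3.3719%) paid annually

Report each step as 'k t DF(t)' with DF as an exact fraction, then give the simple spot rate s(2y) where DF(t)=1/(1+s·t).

1 1 9731/10000
2 2 9297/10000
3 3 8971/10000
4 4 4269/5000
5 5 4241/5000
s(2y) = (1/(9297/10000) − 1)/(2) = 703/18594 ≈ 3.7808%

step 1 [1y] zero: DF = P = 9731/10000 ≈ 0.973100
step 2 [2y] bond c/1=9/400: DF=(972513/1000000 − 9/400·(0.973100))/(1+9/400) = 9297/10000 ≈ 0.929700
step 3 [3y] zero: DF = P = 8971/10000 ≈ 0.897100
step 4 [4y] zero: DF = P = 4269/5000 ≈ 0.853800
step 5 [5y] swap r/1=1518/45019: DF=(1 − 1518/45019·(0.973100+0.929700+0.897100+0.853800))/(1+1518/45019) = 4241/5000 ≈ 0.848200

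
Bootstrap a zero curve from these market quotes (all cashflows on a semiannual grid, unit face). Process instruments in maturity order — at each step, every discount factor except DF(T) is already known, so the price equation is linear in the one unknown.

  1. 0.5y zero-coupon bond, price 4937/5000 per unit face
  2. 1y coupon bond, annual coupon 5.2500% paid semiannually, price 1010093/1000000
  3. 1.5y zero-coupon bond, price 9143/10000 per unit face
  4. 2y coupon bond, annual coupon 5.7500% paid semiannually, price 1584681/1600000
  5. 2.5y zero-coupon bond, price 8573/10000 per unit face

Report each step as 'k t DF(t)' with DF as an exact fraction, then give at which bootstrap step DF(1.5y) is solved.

1 1/2 4937/5000
2 1 959/1000
3 3/2 9143/10000
4 2 2207/2500
5 5/2 8573/10000
DF(1.5y) is solved at step 3

step 1 [0.5y] zero: DF = P = 4937/5000 ≈ 0.987400
step 2 [1y] bond c/2=21/800: DF=(1010093/1000000 − 21/800·(0.987400))/(1+21/800) = 959/1000 ≈ 0.959000
step 3 [1.5y] zero: DF = P = 9143/10000 ≈ 0.914300
step 4 [2y] bond c/2=23/800: DF=(1584681/1600000 − 23/800·(0.987400+0.959000+0.914300))/(1+23/800) = 2207/2500 ≈ 0.882800
step 5 [2.5y] zero: DF = P = 8573/10000 ≈ 0.857300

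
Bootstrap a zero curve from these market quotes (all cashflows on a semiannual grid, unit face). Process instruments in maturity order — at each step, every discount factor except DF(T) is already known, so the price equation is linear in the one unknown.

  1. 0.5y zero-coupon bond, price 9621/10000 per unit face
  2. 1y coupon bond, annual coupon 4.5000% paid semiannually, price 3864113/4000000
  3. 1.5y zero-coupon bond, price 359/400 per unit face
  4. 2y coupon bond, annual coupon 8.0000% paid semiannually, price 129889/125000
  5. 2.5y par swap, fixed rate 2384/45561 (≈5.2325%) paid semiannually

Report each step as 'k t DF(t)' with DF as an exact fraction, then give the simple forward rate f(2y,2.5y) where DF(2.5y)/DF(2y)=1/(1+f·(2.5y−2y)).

1 1/2 9621/10000
2 1 2309/2500
3 3/2 359/400
4 2 8921/10000
5 5/2 1101/1250
f(2y,2.5y) = ((8921/10000)/(1101/1250) − 1)/(1/2) = 113/4404 ≈ 2.5658%

step 1 [0.5y] zero: DF = P = 9621/10000 ≈ 0.962100
step 2 [1y] bond c/2=9/400: DF=(3864113/4000000 − 9/400·(0.962100))/(1+9/400) = 2309/2500 ≈ 0.923600
step 3 [1.5y] zero: DF = P = 359/400 ≈ 0.897500
step 4 [2y] bond c/2=1/25: DF=(129889/125000 − 1/25·(0.962100+0.923600+0.897500))/(1+1/25) = 8921/10000 ≈ 0.892100
step 5 [2.5y] swap r/2=1192/45561: DF=(1 − 1192/45561·(0.962100+0.923600+0.897500+0.892100))/(1+1192/45561) = 1101/1250 ≈ 0.880800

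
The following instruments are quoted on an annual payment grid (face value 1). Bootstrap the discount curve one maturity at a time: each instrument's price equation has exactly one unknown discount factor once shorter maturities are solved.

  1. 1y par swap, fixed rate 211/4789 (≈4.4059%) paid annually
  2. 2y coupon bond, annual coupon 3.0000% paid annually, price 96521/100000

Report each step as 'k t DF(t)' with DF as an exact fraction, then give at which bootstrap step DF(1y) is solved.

1 1 4789/5000
2 2 2273/2500
DF(1y) is solved at step 1

step 1 [1y] swap r/1=211/4789: DF=(1 − 211/4789·(0))/(1+211/4789) = 4789/5000 ≈ 0.957800
step 2 [2y] bond c/1=3/100: DF=(96521/100000 − 3/100·(0.957800))/(1+3/100) = 2273/2500 ≈ 0.909200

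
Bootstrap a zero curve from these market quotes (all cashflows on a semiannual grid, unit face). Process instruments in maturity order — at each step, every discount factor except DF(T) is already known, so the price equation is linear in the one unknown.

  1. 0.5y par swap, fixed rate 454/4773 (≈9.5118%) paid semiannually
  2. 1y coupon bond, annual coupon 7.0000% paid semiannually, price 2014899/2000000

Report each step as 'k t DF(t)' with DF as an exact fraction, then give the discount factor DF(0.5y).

step 1 [0.5y] swap r/2=227/4773: DF=(1 − 227/4773·(0))/(1+227/4773) = 4773/5000 ≈ 0.954600
step 2 [1y] bond c/2=7/200: DF=(2014899/2000000 − 7/200·(0.954600))/(1+7/200) = 9411/10000 ≈ 0.941100

1 1/2 4773/5000
2 1 9411/10000
DF(0.5y) = 4773/5000 ≈ 0.954600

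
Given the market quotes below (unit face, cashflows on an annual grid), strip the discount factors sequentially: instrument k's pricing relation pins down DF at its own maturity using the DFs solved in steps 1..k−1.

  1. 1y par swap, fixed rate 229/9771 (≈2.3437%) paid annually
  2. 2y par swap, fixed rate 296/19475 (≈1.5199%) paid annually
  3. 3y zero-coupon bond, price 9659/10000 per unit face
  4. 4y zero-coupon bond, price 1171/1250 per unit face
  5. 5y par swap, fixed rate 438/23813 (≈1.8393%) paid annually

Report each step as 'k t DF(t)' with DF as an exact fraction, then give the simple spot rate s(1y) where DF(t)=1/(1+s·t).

step 1 [1y] swap r/1=229/9771: DF=(1 − 229/9771·(0))/(1+229/9771) = 9771/10000 ≈ 0.977100
step 2 [2y] swap r/1=296/19475: DF=(1 − 296/19475·(0.977100))/(1+296/19475) = 1213/1250 ≈ 0.970400
step 3 [3y] zero: DF = P = 9659/10000 ≈ 0.965900
step 4 [4y] zero: DF = P = 1171/1250 ≈ 0.936800
step 5 [5y] swap r/1=438/23813: DF=(1 − 438/23813·(0.977100+0.970400+0.965900+0.936800))/(1+438/23813) = 2281/2500 ≈ 0.912400

1 1 9771/10000
2 2 1213/1250
3 3 9659/10000
4 4 1171/1250
5 5 2281/2500
s(1y) = (1/(9771/10000) − 1)/(1) = 229/9771 ≈ 2.3437%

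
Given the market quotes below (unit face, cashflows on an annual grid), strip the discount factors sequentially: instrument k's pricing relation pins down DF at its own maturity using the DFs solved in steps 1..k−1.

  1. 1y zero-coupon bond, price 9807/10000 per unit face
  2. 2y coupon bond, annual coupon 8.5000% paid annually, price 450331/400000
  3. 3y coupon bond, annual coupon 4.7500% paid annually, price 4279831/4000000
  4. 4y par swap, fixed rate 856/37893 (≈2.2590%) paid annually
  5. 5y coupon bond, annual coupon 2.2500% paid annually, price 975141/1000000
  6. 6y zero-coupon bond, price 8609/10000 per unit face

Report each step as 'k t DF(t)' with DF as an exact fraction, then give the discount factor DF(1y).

step 1 [1y] zero: DF = P = 9807/10000 ≈ 0.980700
step 2 [2y] bond c/1=17/200: DF=(450331/400000 − 17/200·(0.980700))/(1+17/200) = 1201/1250 ≈ 0.960800
step 3 [3y] bond c/1=19/400: DF=(4279831/4000000 − 19/400·(0.980700+0.960800))/(1+19/400) = 4667/5000 ≈ 0.933400
step 4 [4y] swap r/1=856/37893: DF=(1 − 856/37893·(0.980700+0.960800+0.933400))/(1+856/37893) = 1143/1250 ≈ 0.914400
step 5 [5y] bond c/1=9/400: DF=(975141/1000000 − 9/400·(0.980700+0.960800+0.933400+0.914400))/(1+9/400) = 8703/10000 ≈ 0.870300
step 6 [6y] zero: DF = P = 8609/10000 ≈ 0.860900

1 1 9807/10000
2 2 1201/1250
3 3 4667/5000
4 4 1143/1250
5 5 8703/10000
6 6 8609/10000
DF(1y) = 9807/10000 ≈ 0.980700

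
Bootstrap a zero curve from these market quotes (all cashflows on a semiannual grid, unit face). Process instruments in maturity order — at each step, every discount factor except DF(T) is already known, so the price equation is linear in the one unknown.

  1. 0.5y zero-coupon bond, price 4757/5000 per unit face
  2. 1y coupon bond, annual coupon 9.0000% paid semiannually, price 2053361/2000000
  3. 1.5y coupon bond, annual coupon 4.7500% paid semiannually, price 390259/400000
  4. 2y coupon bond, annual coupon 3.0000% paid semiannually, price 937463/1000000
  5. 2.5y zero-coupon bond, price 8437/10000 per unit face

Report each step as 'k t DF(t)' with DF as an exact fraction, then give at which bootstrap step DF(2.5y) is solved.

step 1 [0.5y] zero: DF = P = 4757/5000 ≈ 0.951400
step 2 [1y] bond c/2=9/200: DF=(2053361/2000000 − 9/200·(0.951400))/(1+9/200) = 1883/2000 ≈ 0.941500
step 3 [1.5y] bond c/2=19/800: DF=(390259/400000 − 19/800·(0.951400+0.941500))/(1+19/800) = 9091/10000 ≈ 0.909100
step 4 [2y] bond c/2=3/200: DF=(937463/1000000 − 3/200·(0.951400+0.941500+0.909100))/(1+3/200) = 4411/5000 ≈ 0.882200
step 5 [2.5y] zero: DF = P = 8437/10000 ≈ 0.843700

1 1/2 4757/5000
2 1 1883/2000
3 3/2 9091/10000
4 2 4411/5000
5 5/2 8437/10000
DF(2.5y) is solved at step 5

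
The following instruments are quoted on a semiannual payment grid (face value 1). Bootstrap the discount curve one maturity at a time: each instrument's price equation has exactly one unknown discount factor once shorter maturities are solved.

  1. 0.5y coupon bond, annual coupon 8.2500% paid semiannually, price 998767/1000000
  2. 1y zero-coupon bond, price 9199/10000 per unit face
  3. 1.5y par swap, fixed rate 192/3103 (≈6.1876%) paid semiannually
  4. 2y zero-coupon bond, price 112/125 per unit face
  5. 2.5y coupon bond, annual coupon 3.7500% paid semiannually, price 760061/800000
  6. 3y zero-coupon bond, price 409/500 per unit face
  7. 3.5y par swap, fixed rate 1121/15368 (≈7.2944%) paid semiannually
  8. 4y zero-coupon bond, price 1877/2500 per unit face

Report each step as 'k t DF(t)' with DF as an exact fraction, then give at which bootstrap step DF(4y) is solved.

1 1/2 1199/1250
2 1 9199/10000
3 3/2 571/625
4 2 112/125
5 5/2 8647/10000
6 3 409/500
7 7/2 3879/5000
8 4 1877/2500
DF(4y) is solved at step 8

step 1 [0.5y] bond c/2=33/800: DF=(998767/1000000 − 33/800·(0))/(1+33/800) = 1199/1250 ≈ 0.959200
step 2 [1y] zero: DF = P = 9199/10000 ≈ 0.919900
step 3 [1.5y] swap r/2=96/3103: DF=(1 − 96/3103·(0.959200+0.919900))/(1+96/3103) = 571/625 ≈ 0.913600
step 4 [2y] zero: DF = P = 112/125 ≈ 0.896000
step 5 [2.5y] bond c/2=3/160: DF=(760061/800000 − 3/160·(0.959200+0.919900+0.913600+0.896000))/(1+3/160) = 8647/10000 ≈ 0.864700
step 6 [3y] zero: DF = P = 409/500 ≈ 0.818000
step 7 [3.5y] swap r/2=1121/30736: DF=(1 − 1121/30736·(0.959200+0.919900+0.913600+0.896000+0.864700+0.818000))/(1+1121/30736) = 3879/5000 ≈ 0.775800
step 8 [4y] zero: DF = P = 1877/2500 ≈ 0.750800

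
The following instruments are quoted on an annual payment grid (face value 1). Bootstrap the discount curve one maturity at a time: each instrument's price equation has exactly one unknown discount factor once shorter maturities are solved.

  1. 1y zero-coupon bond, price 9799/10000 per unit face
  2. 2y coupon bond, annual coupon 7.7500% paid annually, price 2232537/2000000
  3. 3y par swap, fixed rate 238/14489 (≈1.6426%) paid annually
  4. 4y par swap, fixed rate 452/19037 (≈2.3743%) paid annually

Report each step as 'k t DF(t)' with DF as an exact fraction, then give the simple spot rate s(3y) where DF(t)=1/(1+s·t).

step 1 [1y] zero: DF = P = 9799/10000 ≈ 0.979900
step 2 [2y] bond c/1=31/400: DF=(2232537/2000000 − 31/400·(0.979900))/(1+31/400) = 1931/2000 ≈ 0.965500
step 3 [3y] swap r/1=238/14489: DF=(1 − 238/14489·(0.979900+0.965500))/(1+238/14489) = 2381/2500 ≈ 0.952400
step 4 [4y] swap r/1=452/19037: DF=(1 − 452/19037·(0.979900+0.965500+0.952400))/(1+452/19037) = 1137/1250 ≈ 0.909600

1 1 9799/10000
2 2 1931/2000
3 3 2381/2500
4 4 1137/1250
s(3y) = (1/(2381/2500) − 1)/(3) = 119/7143 ≈ 1.6660%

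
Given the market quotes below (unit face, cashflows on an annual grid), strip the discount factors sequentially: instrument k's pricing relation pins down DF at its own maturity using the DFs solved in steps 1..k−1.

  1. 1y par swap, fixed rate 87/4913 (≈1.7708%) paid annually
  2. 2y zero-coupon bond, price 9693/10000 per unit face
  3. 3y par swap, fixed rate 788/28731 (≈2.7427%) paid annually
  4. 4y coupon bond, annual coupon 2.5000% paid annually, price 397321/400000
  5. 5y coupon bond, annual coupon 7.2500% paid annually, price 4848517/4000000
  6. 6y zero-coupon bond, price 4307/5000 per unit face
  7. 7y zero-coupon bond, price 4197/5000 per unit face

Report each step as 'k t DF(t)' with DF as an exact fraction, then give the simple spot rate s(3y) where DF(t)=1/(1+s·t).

step 1 [1y] swap r/1=87/4913: DF=(1 − 87/4913·(0))/(1+87/4913) = 4913/5000 ≈ 0.982600
step 2 [2y] zero: DF = P = 9693/10000 ≈ 0.969300
step 3 [3y] swap r/1=788/28731: DF=(1 − 788/28731·(0.982600+0.969300))/(1+788/28731) = 2303/2500 ≈ 0.921200
step 4 [4y] bond c/1=1/40: DF=(397321/400000 − 1/40·(0.982600+0.969300+0.921200))/(1+1/40) = 899/1000 ≈ 0.899000
step 5 [5y] bond c/1=29/400: DF=(4848517/4000000 − 29/400·(0.982600+0.969300+0.921200+0.899000))/(1+29/400) = 547/625 ≈ 0.875200
step 6 [6y] zero: DF = P = 4307/5000 ≈ 0.861400
step 7 [7y] zero: DF = P = 4197/5000 ≈ 0.839400

1 1 4913/5000
2 2 9693/10000
3 3 2303/2500
4 4 899/1000
5 5 547/625
6 6 4307/5000
7 7 4197/5000
s(3y) = (1/(2303/2500) − 1)/(3) = 197/6909 ≈ 2.8514%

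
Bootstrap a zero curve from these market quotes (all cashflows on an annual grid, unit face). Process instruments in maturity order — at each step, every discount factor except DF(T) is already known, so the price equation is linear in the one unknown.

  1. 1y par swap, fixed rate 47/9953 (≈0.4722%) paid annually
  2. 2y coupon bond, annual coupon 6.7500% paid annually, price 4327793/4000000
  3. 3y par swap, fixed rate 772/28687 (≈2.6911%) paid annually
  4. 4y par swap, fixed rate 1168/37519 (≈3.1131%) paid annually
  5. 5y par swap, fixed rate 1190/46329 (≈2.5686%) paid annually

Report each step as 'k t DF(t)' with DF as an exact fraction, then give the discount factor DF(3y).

step 1 [1y] swap r/1=47/9953: DF=(1 − 47/9953·(0))/(1+47/9953) = 9953/10000 ≈ 0.995300
step 2 [2y] bond c/1=27/400: DF=(4327793/4000000 − 27/400·(0.995300))/(1+27/400) = 4753/5000 ≈ 0.950600
step 3 [3y] swap r/1=772/28687: DF=(1 − 772/28687·(0.995300+0.950600))/(1+772/28687) = 2307/2500 ≈ 0.922800
step 4 [4y] swap r/1=1168/37519: DF=(1 − 1168/37519·(0.995300+0.950600+0.922800))/(1+1168/37519) = 552/625 ≈ 0.883200
step 5 [5y] swap r/1=1190/46329: DF=(1 − 1190/46329·(0.995300+0.950600+0.922800+0.883200))/(1+1190/46329) = 881/1000 ≈ 0.881000

1 1 9953/10000
2 2 4753/5000
3 3 2307/2500
4 4 552/625
5 5 881/1000
DF(3y) = 2307/2500 ≈ 0.922800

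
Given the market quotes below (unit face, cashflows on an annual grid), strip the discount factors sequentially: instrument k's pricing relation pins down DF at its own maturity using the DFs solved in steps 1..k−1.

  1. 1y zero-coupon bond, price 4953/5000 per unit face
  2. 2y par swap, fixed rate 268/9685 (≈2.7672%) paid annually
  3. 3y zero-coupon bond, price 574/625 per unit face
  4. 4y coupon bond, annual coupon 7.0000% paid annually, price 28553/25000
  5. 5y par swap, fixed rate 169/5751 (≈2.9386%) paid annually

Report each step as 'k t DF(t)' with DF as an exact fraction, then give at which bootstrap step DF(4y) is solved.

1 1 4953/5000
2 2 1183/1250
3 3 574/625
4 4 4403/5000
5 5 1081/1250
DF(4y) is solved at step 4

step 1 [1y] zero: DF = P = 4953/5000 ≈ 0.990600
step 2 [2y] swap r/1=268/9685: DF=(1 − 268/9685·(0.990600))/(1+268/9685) = 1183/1250 ≈ 0.946400
step 3 [3y] zero: DF = P = 574/625 ≈ 0.918400
step 4 [4y] bond c/1=7/100: DF=(28553/25000 − 7/100·(0.990600+0.946400+0.918400))/(1+7/100) = 4403/5000 ≈ 0.880600
step 5 [5y] swap r/1=169/5751: DF=(1 − 169/5751·(0.990600+0.946400+0.918400+0.880600))/(1+169/5751) = 1081/1250 ≈ 0.864800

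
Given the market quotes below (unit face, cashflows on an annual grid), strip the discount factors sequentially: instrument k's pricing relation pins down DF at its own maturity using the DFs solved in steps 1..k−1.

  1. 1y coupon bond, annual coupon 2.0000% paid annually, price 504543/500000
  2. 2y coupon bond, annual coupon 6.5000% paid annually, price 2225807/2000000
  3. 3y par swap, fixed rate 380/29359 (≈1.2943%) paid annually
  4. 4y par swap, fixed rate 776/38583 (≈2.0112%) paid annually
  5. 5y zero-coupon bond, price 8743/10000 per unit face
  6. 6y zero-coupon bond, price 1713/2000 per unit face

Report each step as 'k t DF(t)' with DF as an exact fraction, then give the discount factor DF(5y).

1 1 9893/10000
2 2 4923/5000
3 3 481/500
4 4 1153/1250
5 5 8743/10000
6 6 1713/2000
DF(5y) = 8743/10000 ≈ 0.874300

step 1 [1y] bond c/1=1/50: DF=(504543/500000 − 1/50·(0))/(1+1/50) = 9893/10000 ≈ 0.989300
step 2 [2y] bond c/1=13/200: DF=(2225807/2000000 − 13/200·(0.989300))/(1+13/200) = 4923/5000 ≈ 0.984600
step 3 [3y] swap r/1=380/29359: DF=(1 − 380/29359·(0.989300+0.984600))/(1+380/29359) = 481/500 ≈ 0.962000
step 4 [4y] swap r/1=776/38583: DF=(1 − 776/38583·(0.989300+0.984600+0.962000))/(1+776/38583) = 1153/1250 ≈ 0.922400
step 5 [5y] zero: DF = P = 8743/10000 ≈ 0.874300
step 6 [6y] zero: DF = P = 1713/2000 ≈ 0.856500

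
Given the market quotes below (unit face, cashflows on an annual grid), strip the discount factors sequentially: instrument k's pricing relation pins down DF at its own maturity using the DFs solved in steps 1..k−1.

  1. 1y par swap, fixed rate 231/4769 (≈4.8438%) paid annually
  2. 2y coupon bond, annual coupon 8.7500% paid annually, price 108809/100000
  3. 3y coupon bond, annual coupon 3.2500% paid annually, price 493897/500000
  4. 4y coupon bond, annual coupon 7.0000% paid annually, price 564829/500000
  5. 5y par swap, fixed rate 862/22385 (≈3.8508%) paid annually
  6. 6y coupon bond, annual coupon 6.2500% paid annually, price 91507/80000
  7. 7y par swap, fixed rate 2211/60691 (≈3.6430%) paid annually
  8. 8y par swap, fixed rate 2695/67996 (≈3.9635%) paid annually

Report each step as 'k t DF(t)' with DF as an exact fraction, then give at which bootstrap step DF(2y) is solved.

step 1 [1y] swap r/1=231/4769: DF=(1 − 231/4769·(0))/(1+231/4769) = 4769/5000 ≈ 0.953800
step 2 [2y] bond c/1=7/80: DF=(108809/100000 − 7/80·(0.953800))/(1+7/80) = 4619/5000 ≈ 0.923800
step 3 [3y] bond c/1=13/400: DF=(493897/500000 − 13/400·(0.953800+0.923800))/(1+13/400) = 561/625 ≈ 0.897600
step 4 [4y] bond c/1=7/100: DF=(564829/500000 − 7/100·(0.953800+0.923800+0.897600))/(1+7/100) = 4371/5000 ≈ 0.874200
step 5 [5y] swap r/1=862/22385: DF=(1 − 862/22385·(0.953800+0.923800+0.897600+0.874200))/(1+862/22385) = 2069/2500 ≈ 0.827600
step 6 [6y] bond c/1=1/16: DF=(91507/80000 − 1/16·(0.953800+0.923800+0.897600+0.874200+0.827600))/(1+1/16) = 2033/2500 ≈ 0.813200
step 7 [7y] swap r/1=2211/60691: DF=(1 − 2211/60691·(0.953800+0.923800+0.897600+0.874200+0.827600+0.813200))/(1+2211/60691) = 7789/10000 ≈ 0.778900
step 8 [8y] swap r/1=2695/67996: DF=(1 − 2695/67996·(0.953800+0.923800+0.897600+0.874200+0.827600+0.813200+0.778900))/(1+2695/67996) = 1461/2000 ≈ 0.730500

1 1 4769/5000
2 2 4619/5000
3 3 561/625
4 4 4371/5000
5 5 2069/2500
6 6 2033/2500
7 7 7789/10000
8 8 1461/2000
DF(2y) is solved at step 2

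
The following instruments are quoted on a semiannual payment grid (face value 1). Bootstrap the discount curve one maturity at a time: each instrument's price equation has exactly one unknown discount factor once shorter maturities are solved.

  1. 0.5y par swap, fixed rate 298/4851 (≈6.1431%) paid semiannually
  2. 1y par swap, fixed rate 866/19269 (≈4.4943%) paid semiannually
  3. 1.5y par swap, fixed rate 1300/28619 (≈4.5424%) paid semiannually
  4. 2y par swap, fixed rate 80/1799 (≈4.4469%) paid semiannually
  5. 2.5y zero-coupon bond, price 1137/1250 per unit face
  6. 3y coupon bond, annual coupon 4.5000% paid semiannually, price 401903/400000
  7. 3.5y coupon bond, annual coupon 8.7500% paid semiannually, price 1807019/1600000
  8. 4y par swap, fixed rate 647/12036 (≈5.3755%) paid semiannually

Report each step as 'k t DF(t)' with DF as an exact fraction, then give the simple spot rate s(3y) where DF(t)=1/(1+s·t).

1 1/2 4851/5000
2 1 9567/10000
3 3/2 187/200
4 2 229/250
5 5/2 1137/1250
6 3 1759/2000
7 7/2 8487/10000
8 4 8059/10000
s(3y) = (1/(1759/2000) − 1)/(3) = 241/5277 ≈ 4.5670%

step 1 [0.5y] swap r/2=149/4851: DF=(1 − 149/4851·(0))/(1+149/4851) = 4851/5000 ≈ 0.970200
step 2 [1y] swap r/2=433/19269: DF=(1 − 433/19269·(0.970200))/(1+433/19269) = 9567/10000 ≈ 0.956700
step 3 [1.5y] swap r/2=650/28619: DF=(1 − 650/28619·(0.970200+0.956700))/(1+650/28619) = 187/200 ≈ 0.935000
step 4 [2y] swap r/2=40/1799: DF=(1 − 40/1799·(0.970200+0.956700+0.935000))/(1+40/1799) = 229/250 ≈ 0.916000
step 5 [2.5y] zero: DF = P = 1137/1250 ≈ 0.909600
step 6 [3y] bond c/2=9/400: DF=(401903/400000 − 9/400·(0.970200+0.956700+0.935000+0.916000+0.909600))/(1+9/400) = 1759/2000 ≈ 0.879500
step 7 [3.5y] bond c/2=7/160: DF=(1807019/1600000 − 7/160·(0.970200+0.956700+0.935000+0.916000+0.909600+0.879500))/(1+7/160) = 8487/10000 ≈ 0.848700
step 8 [4y] swap r/2=647/24072: DF=(1 − 647/24072·(0.970200+0.956700+0.935000+0.916000+0.909600+0.879500+0.848700))/(1+647/24072) = 8059/10000 ≈ 0.805900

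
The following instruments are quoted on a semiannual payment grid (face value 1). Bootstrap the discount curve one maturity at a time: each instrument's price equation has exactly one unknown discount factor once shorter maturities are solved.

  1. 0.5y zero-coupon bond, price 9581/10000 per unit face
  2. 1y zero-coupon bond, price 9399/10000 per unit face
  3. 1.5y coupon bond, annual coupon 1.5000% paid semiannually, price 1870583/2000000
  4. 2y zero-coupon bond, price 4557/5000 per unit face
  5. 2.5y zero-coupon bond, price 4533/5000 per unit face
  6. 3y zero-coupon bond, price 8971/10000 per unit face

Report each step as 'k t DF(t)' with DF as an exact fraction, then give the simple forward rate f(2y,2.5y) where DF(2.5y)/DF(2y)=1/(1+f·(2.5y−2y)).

1 1/2 9581/10000
2 1 9399/10000
3 3/2 4571/5000
4 2 4557/5000
5 5/2 4533/5000
6 3 8971/10000
f(2y,2.5y) = ((4557/5000)/(4533/5000) − 1)/(1/2) = 16/1511 ≈ 1.0589%

step 1 [0.5y] zero: DF = P = 9581/10000 ≈ 0.958100
step 2 [1y] zero: DF = P = 9399/10000 ≈ 0.939900
step 3 [1.5y] bond c/2=3/400: DF=(1870583/2000000 − 3/400·(0.958100+0.939900))/(1+3/400) = 4571/5000 ≈ 0.914200
step 4 [2y] zero: DF = P = 4557/5000 ≈ 0.911400
step 5 [2.5y] zero: DF = P = 4533/5000 ≈ 0.906600
step 6 [3y] zero: DF = P = 8971/10000 ≈ 0.897100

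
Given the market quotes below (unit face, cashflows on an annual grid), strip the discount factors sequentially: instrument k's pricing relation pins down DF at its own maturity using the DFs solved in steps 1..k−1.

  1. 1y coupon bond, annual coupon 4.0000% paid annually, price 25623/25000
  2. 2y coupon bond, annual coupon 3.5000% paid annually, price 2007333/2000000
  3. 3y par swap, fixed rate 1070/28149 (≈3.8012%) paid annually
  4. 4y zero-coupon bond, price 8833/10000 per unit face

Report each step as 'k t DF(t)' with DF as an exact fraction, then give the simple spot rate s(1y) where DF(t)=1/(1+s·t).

step 1 [1y] bond c/1=1/25: DF=(25623/25000 − 1/25·(0))/(1+1/25) = 1971/2000 ≈ 0.985500
step 2 [2y] bond c/1=7/200: DF=(2007333/2000000 − 7/200·(0.985500))/(1+7/200) = 2341/2500 ≈ 0.936400
step 3 [3y] swap r/1=1070/28149: DF=(1 − 1070/28149·(0.985500+0.936400))/(1+1070/28149) = 893/1000 ≈ 0.893000
step 4 [4y] zero: DF = P = 8833/10000 ≈ 0.883300

1 1 1971/2000
2 2 2341/2500
3 3 893/1000
4 4 8833/10000
s(1y) = (1/(1971/2000) − 1)/(1) = 29/1971 ≈ 1.4713%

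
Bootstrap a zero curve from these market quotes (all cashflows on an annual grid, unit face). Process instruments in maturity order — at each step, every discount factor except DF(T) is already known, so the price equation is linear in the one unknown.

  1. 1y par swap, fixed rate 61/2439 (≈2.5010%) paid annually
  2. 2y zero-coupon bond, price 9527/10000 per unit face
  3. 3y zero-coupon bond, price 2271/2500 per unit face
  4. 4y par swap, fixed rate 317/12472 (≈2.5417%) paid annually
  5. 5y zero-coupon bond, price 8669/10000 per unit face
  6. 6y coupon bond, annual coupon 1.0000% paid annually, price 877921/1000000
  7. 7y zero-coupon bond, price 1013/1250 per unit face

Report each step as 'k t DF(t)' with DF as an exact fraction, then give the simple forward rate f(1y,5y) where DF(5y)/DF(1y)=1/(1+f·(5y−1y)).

step 1 [1y] swap r/1=61/2439: DF=(1 − 61/2439·(0))/(1+61/2439) = 2439/2500 ≈ 0.975600
step 2 [2y] zero: DF = P = 9527/10000 ≈ 0.952700
step 3 [3y] zero: DF = P = 2271/2500 ≈ 0.908400
step 4 [4y] swap r/1=317/12472: DF=(1 − 317/12472·(0.975600+0.952700+0.908400))/(1+317/12472) = 9049/10000 ≈ 0.904900
step 5 [5y] zero: DF = P = 8669/10000 ≈ 0.866900
step 6 [6y] bond c/1=1/100: DF=(877921/1000000 − 1/100·(0.975600+0.952700+0.908400+0.904900+0.866900))/(1+1/100) = 2059/2500 ≈ 0.823600
step 7 [7y] zero: DF = P = 1013/1250 ≈ 0.810400

1 1 2439/2500
2 2 9527/10000
3 3 2271/2500
4 4 9049/10000
5 5 8669/10000
6 6 2059/2500
7 7 1013/1250
f(1y,5y) = ((2439/2500)/(8669/10000) − 1)/(4) = 1087/34676 ≈ 3.1347%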